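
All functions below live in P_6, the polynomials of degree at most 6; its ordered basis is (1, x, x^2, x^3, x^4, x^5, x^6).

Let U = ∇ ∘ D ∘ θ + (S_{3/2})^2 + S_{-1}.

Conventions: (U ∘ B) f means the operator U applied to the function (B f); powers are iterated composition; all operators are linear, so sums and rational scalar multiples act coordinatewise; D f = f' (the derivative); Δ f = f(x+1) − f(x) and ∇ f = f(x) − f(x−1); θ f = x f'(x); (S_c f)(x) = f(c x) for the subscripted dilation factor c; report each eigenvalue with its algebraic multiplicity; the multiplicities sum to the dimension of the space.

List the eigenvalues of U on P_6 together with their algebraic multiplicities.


λ = 5/4 (multiplicity 1), λ = 2 (multiplicity 1), λ = 97/16 (multiplicity 1), λ = 665/64 (multiplicity 1), λ = 6817/256 (multiplicity 1), λ = 58025/1024 (multiplicity 1), λ = 535537/4096 (multiplicity 1)

image of 1: 2
image of x: (5/4)x
image of x^2: (97/16)x^2 + 4
image of x^3: (665/64)x^3 + 18x - 9
image of x^4: (6817/256)x^4 + 48x^2 - 48x + 16
image of x^5: (58025/1024)x^5 + 100x^3 - 150x^2 + 100x - 25
image of x^6: (535537/4096)x^6 + 180x^4 - 360x^3 + 360x^2 - 180x + 36
the matrix is upper triangular; its diagonal is (2, 5/4, 97/16, 665/64, 6817/256, 58025/1024, 535537/4096)
for a triangular matrix the eigenvalues are the diagonal entries, with algebraic multiplicity their repetition count


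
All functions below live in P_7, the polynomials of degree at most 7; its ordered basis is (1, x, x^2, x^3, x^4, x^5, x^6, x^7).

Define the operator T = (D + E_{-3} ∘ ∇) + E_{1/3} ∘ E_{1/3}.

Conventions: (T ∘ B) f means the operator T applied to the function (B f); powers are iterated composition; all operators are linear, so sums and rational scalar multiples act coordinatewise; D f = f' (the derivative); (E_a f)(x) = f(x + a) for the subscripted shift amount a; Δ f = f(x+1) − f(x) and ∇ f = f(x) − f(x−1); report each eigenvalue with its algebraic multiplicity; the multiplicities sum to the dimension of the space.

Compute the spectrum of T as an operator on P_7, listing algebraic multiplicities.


λ = 1 (multiplicity 8)

image of 1: 1
image of x: x + 8/3
image of x^2: x^2 + (16/3)x - 59/9
image of x^3: x^3 + 8x^2 - (59/3)x + 1007/27
image of x^4: x^4 + (32/3)x^3 - (118/3)x^2 + (4028/27)x - 14159/81
image of x^5: x^5 + (40/3)x^4 - (590/9)x^3 + (10070/27)x^2 - (70795/81)x + 189815/243
image of x^6: x^6 + 16x^5 - (295/3)x^4 + (20140/27)x^3 - (70795/27)x^2 + (379630/81)x - 2454479/729
image of x^7: x^7 + (56/3)x^6 - (413/3)x^5 + (35245/27)x^4 - (495565/81)x^3 + (1328705/81)x^2 - (17181353/729)x + 31048967/2187
the matrix is upper triangular; its diagonal is (1, 1, 1, 1, 1, 1, 1, 1)
for a triangular matrix the eigenvalues are the diagonal entries, with algebraic multiplicity their repetition count


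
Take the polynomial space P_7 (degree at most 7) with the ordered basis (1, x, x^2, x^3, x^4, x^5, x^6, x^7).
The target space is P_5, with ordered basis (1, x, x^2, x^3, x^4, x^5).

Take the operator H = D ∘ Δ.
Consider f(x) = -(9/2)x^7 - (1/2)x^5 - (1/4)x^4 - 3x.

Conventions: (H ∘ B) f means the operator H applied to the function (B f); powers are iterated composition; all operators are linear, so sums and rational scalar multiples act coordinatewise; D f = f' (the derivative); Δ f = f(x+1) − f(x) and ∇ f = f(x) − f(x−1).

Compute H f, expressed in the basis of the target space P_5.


g(x) = -189x^5 - (945/2)x^4 - 640x^3 - (981/2)x^2 - 202x - 35

Δ f = -(63/2)x^6 - (189/2)x^5 - 160x^4 - (327/2)x^3 - 101x^2 - 35x - 33/4
D Δ f = -189x^5 - (945/2)x^4 - 640x^3 - (981/2)x^2 - 202x - 35


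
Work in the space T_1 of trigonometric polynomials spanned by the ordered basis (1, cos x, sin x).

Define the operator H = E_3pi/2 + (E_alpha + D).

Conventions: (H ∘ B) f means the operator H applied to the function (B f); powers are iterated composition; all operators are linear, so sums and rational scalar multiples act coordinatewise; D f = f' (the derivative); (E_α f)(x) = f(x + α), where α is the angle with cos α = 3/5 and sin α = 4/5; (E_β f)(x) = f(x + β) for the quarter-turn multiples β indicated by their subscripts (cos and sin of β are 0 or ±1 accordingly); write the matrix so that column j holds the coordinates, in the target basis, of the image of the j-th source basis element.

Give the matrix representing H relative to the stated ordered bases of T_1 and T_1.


image of 1: 2
image of cos x: (3/5)cos x - (4/5)sin x
image of sin x: (4/5)cos x + (3/5)sin x
each image's coordinates form column j of the matrix

the matrix is [[2, 0, 0]; [0, 3/5, 4/5]; [0, -4/5, 3/5]] (rows listed top to bottom)


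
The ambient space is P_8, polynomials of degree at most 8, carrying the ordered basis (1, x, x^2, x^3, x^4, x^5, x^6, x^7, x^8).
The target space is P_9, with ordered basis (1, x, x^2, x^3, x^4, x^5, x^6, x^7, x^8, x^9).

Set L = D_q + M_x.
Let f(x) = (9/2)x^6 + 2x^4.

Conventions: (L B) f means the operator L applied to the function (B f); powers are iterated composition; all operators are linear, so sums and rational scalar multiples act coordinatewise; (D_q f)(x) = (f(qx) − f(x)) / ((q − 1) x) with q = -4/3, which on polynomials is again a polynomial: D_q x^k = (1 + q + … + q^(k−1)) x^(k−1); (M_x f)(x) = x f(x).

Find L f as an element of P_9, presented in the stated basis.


the image equals g(x) = (9/2)x^7 - (373/54)x^5 - (50/27)x^3

D_q f = -(481/54)x^5 - (50/27)x^3
M_x f = (9/2)x^7 + 2x^5
(D_q + M_x) f = (9/2)x^7 - (373/54)x^5 - (50/27)x^3


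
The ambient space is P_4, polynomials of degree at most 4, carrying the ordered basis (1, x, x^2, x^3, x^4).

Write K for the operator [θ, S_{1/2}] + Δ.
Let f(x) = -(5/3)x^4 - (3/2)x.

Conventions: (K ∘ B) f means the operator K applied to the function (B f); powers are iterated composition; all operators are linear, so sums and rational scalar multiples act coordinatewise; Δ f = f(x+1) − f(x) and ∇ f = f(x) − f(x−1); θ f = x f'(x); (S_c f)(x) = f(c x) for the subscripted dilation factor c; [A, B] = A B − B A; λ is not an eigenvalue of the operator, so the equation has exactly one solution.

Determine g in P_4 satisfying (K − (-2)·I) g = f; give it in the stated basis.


write g with unknown coordinates in the stated basis and equate coefficients in (K − (-2)·I) g = f
solving from the highest basis element down gives g = -(5/6)x^4 + (5/3)x^3 - (19/12)x + 3/8
check: K g = -(10/3)x^3 + (5/3)x - 3/4
so K g − (-2)·g = -(5/3)x^4 - (3/2)x = f ✓

g(x) = -(5/6)x^4 + (5/3)x^3 - (19/12)x + 3/8


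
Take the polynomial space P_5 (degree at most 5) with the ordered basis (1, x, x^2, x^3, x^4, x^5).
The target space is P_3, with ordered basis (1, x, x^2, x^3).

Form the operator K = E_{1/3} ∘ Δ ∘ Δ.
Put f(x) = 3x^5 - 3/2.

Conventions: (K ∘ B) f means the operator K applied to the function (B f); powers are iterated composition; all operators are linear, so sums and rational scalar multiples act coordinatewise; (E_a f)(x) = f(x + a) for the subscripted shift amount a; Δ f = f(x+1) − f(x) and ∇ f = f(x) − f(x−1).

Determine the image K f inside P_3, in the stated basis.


the image equals g(x) = 60x^3 + 240x^2 + 350x + 1640/9

Δ f = 15x^4 + 30x^3 + 30x^2 + 15x + 3
Δ Δ f = 60x^3 + 180x^2 + 210x + 90
E_{1/3} Δ Δ f = 60x^3 + 240x^2 + 350x + 1640/9


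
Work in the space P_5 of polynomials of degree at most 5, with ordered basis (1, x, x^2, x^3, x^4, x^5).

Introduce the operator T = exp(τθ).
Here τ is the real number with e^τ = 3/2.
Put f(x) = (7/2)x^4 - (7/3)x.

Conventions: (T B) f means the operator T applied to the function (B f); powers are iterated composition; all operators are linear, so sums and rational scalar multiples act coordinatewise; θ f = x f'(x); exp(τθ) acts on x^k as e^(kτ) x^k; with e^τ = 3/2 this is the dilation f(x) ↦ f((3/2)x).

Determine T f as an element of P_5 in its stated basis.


exp(τθ) x^k = e^(kτ) x^k; with e^τ = 3/2 this sends x^k to (3/2)^k x^k
x ↦ 3/2 x
x^4 ↦ 81/16 x^4
applying this coordinatewise to f: exp(τθ) f = (567/32)x^4 - (7/2)x

the result is g(x) = (567/32)x^4 - (7/2)x


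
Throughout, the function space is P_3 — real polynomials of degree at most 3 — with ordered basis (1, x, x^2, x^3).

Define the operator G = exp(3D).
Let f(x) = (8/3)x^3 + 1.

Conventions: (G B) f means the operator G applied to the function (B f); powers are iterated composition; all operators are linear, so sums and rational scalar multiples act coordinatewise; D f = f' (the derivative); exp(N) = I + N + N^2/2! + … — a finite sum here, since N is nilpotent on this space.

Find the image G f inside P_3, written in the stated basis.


order-1 term: 24x^2
order-2 term: 72x
order-3 term: 72
the series for exp(3D) f terminates at order 3
exp(3D) f = (8/3)x^3 + 24x^2 + 72x + 73

the result is g(x) = (8/3)x^3 + 24x^2 + 72x + 73


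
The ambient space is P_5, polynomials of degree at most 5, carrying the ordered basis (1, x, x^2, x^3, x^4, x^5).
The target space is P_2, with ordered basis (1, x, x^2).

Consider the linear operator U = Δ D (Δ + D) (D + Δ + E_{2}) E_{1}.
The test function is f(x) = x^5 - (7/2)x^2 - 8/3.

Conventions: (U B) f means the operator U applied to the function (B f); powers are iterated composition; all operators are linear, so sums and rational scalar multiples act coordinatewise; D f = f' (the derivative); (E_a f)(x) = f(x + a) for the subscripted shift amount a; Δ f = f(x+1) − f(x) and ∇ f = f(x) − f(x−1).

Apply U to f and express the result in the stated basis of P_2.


the result is g(x) = 120x^2 + 1380x + 2670

E_{1} f = x^5 + 5x^4 + 10x^3 + (13/2)x^2 - 2x - 31/6
D E_{1} f = 5x^4 + 20x^3 + 30x^2 + 13x - 2
Δ E_{1} f = 5x^4 + 30x^3 + 70x^2 + 68x + 41/2
E_{2} E_{1} f = x^5 + 15x^4 + 90x^3 + (533/2)x^2 + 384x + 1253/6
(D + Δ + E_{2}) E_{1} f = x^5 + 25x^4 + 140x^3 + (733/2)x^2 + 465x + 682/3
Δ (D + Δ + E_{2}) E_{1} f = 5x^4 + 110x^3 + 580x^2 + 1258x + 1995/2
D (D + Δ + E_{2}) E_{1} f = 5x^4 + 100x^3 + 420x^2 + 733x + 465
(Δ + D) (D + Δ + E_{2}) E_{1} f = 10x^4 + 210x^3 + 1000x^2 + 1991x + 2925/2
D ((Δ + D) (D + Δ + E_{2}) E_{1}) f = 40x^3 + 630x^2 + 2000x + 1991
Δ D ((Δ + D) (D + Δ + E_{2}) E_{1}) f = 120x^2 + 1380x + 2670


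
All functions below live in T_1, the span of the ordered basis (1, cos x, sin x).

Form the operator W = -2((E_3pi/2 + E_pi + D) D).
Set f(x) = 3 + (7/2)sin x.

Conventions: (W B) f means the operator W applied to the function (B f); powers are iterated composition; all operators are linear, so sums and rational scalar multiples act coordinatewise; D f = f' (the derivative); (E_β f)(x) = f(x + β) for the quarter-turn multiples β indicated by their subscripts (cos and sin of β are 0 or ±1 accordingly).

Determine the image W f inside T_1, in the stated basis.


D f = (7/2)cos x
E_3pi/2 D f = (7/2)sin x
E_pi D f = -(7/2)cos x
D D f = -(7/2)sin x
(E_3pi/2 + E_pi + D) D f = -(7/2)cos x
(-2((E_3pi/2 + E_pi + D) D)) f = 7cos x

the result is g(x) = 7cos x


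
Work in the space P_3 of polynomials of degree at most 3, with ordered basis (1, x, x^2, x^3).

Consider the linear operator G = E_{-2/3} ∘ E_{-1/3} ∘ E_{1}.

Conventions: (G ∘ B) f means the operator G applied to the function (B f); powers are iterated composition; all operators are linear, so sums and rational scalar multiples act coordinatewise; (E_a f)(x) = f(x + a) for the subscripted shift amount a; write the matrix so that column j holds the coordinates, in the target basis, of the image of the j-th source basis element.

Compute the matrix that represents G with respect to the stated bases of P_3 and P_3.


image of 1: 1
image of x: x
image of x^2: x^2
image of x^3: x^3
each image's coordinates form column j of the matrix

the matrix is [[1, 0, 0, 0]; [0, 1, 0, 0]; [0, 0, 1, 0]; [0, 0, 0, 1]] (rows listed top to bottom)


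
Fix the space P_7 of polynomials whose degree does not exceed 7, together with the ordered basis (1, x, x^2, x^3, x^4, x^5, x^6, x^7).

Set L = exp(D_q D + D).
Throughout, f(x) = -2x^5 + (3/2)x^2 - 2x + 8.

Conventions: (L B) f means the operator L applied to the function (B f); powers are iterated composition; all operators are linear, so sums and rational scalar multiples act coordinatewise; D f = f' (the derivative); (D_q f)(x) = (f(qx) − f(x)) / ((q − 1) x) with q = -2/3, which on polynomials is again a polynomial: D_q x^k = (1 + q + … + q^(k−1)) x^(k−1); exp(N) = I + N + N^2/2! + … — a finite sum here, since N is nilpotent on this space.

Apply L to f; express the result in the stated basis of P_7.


the result is g(x) = -2x^5 - 10x^4 - (670/27)x^3 - (743/18)x^2 - (898/27)x - 1859/81

order-1 term: -10x^4 - (130/27)x^3 + 3x + 1
order-2 term: -20x^3 - (205/9)x^2 - (65/27)x + 3/2
order-3 term: -20x^2 - (590/27)x - 1295/81
order-4 term: -10x - 835/54
order-5 term: -2
the series for exp(D_q D + D) f terminates at order 5
exp(D_q D + D) f = -2x^5 - 10x^4 - (670/27)x^3 - (743/18)x^2 - (898/27)x - 1859/81


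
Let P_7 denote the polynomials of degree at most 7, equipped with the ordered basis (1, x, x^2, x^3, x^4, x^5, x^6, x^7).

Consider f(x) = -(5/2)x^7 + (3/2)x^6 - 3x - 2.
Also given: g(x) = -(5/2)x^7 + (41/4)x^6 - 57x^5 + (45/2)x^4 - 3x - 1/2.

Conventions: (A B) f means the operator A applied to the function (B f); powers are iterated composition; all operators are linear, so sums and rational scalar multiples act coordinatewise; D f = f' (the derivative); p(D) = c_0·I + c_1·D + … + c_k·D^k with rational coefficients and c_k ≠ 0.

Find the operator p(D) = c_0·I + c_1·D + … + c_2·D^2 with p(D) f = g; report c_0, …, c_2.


D^0 f = -(5/2)x^7 + (3/2)x^6 - 3x - 2
D^1 f = -(35/2)x^6 + 9x^5 - 3
D^2 f = -105x^5 + 45x^4
matching coefficients of g against c_0 f + c_1 Df + … from the top degree down determines the c_i
solution: c_0 = 1, c_1 = -1/2, c_2 = 1/2

c_0 = 1, c_1 = -1/2, c_2 = 1/2


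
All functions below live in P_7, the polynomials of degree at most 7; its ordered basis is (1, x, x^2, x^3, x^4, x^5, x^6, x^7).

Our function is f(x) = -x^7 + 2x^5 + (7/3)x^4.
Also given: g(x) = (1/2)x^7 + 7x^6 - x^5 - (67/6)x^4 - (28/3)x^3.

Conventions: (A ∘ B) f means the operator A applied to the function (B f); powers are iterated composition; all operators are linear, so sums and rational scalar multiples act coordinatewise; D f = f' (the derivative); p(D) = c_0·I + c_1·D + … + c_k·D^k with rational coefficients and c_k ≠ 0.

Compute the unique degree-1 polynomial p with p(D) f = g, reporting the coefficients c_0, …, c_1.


D^0 f = -x^7 + 2x^5 + (7/3)x^4
D^1 f = -7x^6 + 10x^4 + (28/3)x^3
matching coefficients of g against c_0 f + c_1 Df + … from the top degree down determines the c_i
solution: c_0 = -1/2, c_1 = -1

c_0 = -1/2, c_1 = -1


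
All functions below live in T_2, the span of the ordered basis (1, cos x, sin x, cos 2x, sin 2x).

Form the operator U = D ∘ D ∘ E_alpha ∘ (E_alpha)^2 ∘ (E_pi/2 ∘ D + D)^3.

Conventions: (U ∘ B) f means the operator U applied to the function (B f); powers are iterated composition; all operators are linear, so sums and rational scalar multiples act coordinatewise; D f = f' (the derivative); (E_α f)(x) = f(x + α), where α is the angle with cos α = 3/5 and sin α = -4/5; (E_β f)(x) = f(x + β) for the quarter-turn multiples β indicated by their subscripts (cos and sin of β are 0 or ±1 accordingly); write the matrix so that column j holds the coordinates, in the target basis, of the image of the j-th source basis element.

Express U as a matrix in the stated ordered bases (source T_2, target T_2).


the matrix is [[0, 0, 0, 0, 0]; [0, 146/125, 322/125, 0, 0]; [0, -322/125, 146/125, 0, 0]; [0, 0, 0, 0, 0]; [0, 0, 0, 0, 0]] (rows listed top to bottom)

image of 1: 0
image of cos x: (146/125)cos x - (322/125)sin x
image of sin x: (322/125)cos x + (146/125)sin x
image of cos 2x: 0
image of sin 2x: 0
each image's coordinates form column j of the matrix


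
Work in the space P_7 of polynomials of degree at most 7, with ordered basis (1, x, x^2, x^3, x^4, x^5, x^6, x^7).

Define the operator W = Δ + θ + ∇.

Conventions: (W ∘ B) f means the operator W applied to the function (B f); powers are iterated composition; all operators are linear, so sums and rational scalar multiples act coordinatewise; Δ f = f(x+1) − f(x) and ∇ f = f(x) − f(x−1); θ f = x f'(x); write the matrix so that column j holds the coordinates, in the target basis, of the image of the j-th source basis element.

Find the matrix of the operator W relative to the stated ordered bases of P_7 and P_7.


the matrix is [[0, 2, 0, 2, 0, 2, 0, 2]; [0, 1, 4, 0, 8, 0, 12, 0]; [0, 0, 2, 6, 0, 20, 0, 42]; [0, 0, 0, 3, 8, 0, 40, 0]; [0, 0, 0, 0, 4, 10, 0, 70]; [0, 0, 0, 0, 0, 5, 12, 0]; [0, 0, 0, 0, 0, 0, 6, 14]; [0, 0, 0, 0, 0, 0, 0, 7]] (rows listed top to bottom)

image of 1: 0
image of x: x + 2
image of x^2: 2x^2 + 4x
image of x^3: 3x^3 + 6x^2 + 2
image of x^4: 4x^4 + 8x^3 + 8x
image of x^5: 5x^5 + 10x^4 + 20x^2 + 2
image of x^6: 6x^6 + 12x^5 + 40x^3 + 12x
image of x^7: 7x^7 + 14x^6 + 70x^4 + 42x^2 + 2
each image's coordinates form column j of the matrix


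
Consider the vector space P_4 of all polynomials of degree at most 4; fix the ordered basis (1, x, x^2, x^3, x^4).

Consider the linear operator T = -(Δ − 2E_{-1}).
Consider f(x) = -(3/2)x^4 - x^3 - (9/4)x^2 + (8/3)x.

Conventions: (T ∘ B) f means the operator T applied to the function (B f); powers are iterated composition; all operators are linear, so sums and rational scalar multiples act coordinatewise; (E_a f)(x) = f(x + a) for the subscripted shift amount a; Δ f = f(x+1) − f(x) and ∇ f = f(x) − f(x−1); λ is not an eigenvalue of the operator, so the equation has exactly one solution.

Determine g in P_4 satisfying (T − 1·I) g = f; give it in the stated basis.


write g with unknown coordinates in the stated basis and equate coefficients in (T − 1·I) g = f
solving from the highest basis element down gives g = -(3/2)x^4 - 19x^3 - (657/4)x^2 - (5663/6)x - 10891/4
check: T g = -3x^4 - 20x^3 - (333/2)x^2 - (5647/6)x - 10891/4
so T g − 1·g = -(3/2)x^4 - x^3 - (9/4)x^2 + (8/3)x = f ✓

the result is g(x) = -(3/2)x^4 - 19x^3 - (657/4)x^2 - (5663/6)x - 10891/4


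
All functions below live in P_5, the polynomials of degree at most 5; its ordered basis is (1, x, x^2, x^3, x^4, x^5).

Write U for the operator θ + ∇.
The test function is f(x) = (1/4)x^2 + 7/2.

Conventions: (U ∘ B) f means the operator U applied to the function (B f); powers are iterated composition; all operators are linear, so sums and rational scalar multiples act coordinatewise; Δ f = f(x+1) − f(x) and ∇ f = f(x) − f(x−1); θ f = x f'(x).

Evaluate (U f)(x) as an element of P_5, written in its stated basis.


θ f = (1/2)x^2
∇ f = (1/2)x - 1/4
(θ + ∇) f = (1/2)x^2 + (1/2)x - 1/4

g(x) = (1/2)x^2 + (1/2)x - 1/4


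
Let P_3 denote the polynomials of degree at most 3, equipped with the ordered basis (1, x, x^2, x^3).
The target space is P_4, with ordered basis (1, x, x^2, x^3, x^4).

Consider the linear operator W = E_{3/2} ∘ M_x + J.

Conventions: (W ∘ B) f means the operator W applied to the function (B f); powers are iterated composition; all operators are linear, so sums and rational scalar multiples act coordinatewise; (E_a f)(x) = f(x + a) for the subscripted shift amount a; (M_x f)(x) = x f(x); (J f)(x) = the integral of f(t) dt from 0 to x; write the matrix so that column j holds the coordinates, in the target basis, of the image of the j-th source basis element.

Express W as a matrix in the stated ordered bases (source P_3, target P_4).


image of 1: 2x + 3/2
image of x: (3/2)x^2 + 3x + 9/4
image of x^2: (4/3)x^3 + (9/2)x^2 + (27/4)x + 27/8
image of x^3: (5/4)x^4 + 6x^3 + (27/2)x^2 + (27/2)x + 81/16
each image's coordinates form column j of the matrix

the matrix is [[3/2, 9/4, 27/8, 81/16]; [2, 3, 27/4, 27/2]; [0, 3/2, 9/2, 27/2]; [0, 0, 4/3, 6]; [0, 0, 0, 5/4]] (rows listed top to bottom)


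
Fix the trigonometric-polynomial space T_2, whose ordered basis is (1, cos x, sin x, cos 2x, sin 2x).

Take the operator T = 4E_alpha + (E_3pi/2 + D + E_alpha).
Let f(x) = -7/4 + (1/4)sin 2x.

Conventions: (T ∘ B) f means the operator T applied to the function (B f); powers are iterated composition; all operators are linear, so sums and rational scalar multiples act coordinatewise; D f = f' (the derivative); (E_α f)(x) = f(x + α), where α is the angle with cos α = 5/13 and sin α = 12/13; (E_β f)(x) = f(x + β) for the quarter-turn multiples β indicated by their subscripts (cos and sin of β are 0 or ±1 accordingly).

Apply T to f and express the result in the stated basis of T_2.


E_alpha f = -7/4 + (30/169)cos 2x - (119/676)sin 2x
(4E_alpha) f = -7 + (120/169)cos 2x - (119/169)sin 2x
E_3pi/2 f = -7/4 - (1/4)sin 2x
D f = (1/2)cos 2x
E_alpha f = -7/4 + (30/169)cos 2x - (119/676)sin 2x
(E_3pi/2 + D + E_alpha) f = -7/2 + (229/338)cos 2x - (72/169)sin 2x
(4E_alpha + (E_3pi/2 + D + E_alpha)) f = -21/2 + (469/338)cos 2x - (191/169)sin 2x

the image equals g(x) = -21/2 + (469/338)cos 2x - (191/169)sin 2x


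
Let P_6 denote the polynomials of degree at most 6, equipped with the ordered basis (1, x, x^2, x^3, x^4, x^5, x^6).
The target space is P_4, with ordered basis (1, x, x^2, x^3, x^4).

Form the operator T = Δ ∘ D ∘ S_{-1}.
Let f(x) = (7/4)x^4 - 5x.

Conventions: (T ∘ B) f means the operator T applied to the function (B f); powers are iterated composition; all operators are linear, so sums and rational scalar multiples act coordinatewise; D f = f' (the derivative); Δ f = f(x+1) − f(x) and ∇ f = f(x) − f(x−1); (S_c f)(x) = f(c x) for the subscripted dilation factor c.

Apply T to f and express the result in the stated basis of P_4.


the result is g(x) = 21x^2 + 21x + 7

S_{-1} f = (7/4)x^4 + 5x
D S_{-1} f = 7x^3 + 5
Δ (D ∘ S_{-1}) f = 21x^2 + 21x + 7


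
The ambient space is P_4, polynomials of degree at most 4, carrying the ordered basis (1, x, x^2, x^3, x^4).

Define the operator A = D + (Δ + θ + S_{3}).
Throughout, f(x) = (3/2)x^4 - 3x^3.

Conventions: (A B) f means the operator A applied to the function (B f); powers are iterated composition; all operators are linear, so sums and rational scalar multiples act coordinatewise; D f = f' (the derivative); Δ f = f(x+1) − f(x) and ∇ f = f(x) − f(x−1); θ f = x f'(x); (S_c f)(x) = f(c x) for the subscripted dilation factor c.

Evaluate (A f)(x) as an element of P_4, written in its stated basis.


D f = 6x^3 - 9x^2
Δ f = 6x^3 - 3x - 3/2
θ f = 6x^4 - 9x^3
S_{3} f = (243/2)x^4 - 81x^3
(Δ + θ + S_{3}) f = (255/2)x^4 - 84x^3 - 3x - 3/2
(D + (Δ + θ + S_{3})) f = (255/2)x^4 - 78x^3 - 9x^2 - 3x - 3/2

g(x) = (255/2)x^4 - 78x^3 - 9x^2 - 3x - 3/2


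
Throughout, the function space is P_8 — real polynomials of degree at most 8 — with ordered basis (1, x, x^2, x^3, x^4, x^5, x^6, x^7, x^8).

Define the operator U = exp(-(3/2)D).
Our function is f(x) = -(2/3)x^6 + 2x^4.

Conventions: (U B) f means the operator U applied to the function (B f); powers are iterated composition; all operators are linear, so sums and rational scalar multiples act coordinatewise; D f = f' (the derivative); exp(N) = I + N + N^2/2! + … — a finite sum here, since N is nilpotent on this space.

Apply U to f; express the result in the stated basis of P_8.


the result is g(x) = -(2/3)x^6 + 6x^5 - (41/2)x^4 + 33x^3 - (189/8)x^2 + (27/8)x + 81/32

order-1 term: 6x^5 - 12x^3
order-2 term: -(45/2)x^4 + 27x^2
order-3 term: 45x^3 - 27x
order-4 term: -(405/8)x^2 + 81/8
order-5 term: (243/8)x
order-6 term: -243/32
the series for exp(-(3/2)D) f terminates at order 6
exp(-(3/2)D) f = -(2/3)x^6 + 6x^5 - (41/2)x^4 + 33x^3 - (189/8)x^2 + (27/8)x + 81/32


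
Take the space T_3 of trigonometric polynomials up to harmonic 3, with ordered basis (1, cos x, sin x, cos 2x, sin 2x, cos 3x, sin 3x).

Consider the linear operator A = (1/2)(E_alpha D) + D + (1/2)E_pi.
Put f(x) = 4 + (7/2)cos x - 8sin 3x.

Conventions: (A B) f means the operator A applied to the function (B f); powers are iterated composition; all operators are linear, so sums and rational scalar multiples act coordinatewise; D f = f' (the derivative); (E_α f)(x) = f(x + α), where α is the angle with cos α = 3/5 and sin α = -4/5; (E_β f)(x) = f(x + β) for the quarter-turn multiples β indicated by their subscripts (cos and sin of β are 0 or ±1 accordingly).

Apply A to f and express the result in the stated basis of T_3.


D f = -(7/2)sin x - 24cos 3x
E_alpha D f = (14/5)cos x - (21/10)sin x + (2808/125)cos 3x - (1056/125)sin 3x
((1/2)(E_alpha D)) f = (7/5)cos x - (21/20)sin x + (1404/125)cos 3x - (528/125)sin 3x
D f = -(7/2)sin x - 24cos 3x
E_pi f = 4 - (7/2)cos x + 8sin 3x
((1/2)E_pi) f = 2 - (7/4)cos x + 4sin 3x
((1/2)(E_alpha D) + D + (1/2)E_pi) f = 2 - (7/20)cos x - (91/20)sin x - (1596/125)cos 3x - (28/125)sin 3x

the result is g(x) = 2 - (7/20)cos x - (91/20)sin x - (1596/125)cos 3x - (28/125)sin 3x


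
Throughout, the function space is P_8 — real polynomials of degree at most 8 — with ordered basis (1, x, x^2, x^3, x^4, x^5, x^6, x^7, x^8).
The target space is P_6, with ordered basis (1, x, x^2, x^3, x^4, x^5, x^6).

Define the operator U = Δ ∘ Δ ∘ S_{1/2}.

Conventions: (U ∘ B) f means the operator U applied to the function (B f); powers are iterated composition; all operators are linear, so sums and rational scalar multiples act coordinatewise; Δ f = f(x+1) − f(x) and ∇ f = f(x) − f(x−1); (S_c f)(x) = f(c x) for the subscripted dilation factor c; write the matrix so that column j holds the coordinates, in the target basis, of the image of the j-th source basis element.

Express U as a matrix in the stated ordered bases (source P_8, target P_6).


image of 1: 0
image of x: 0
image of x^2: 1/2
image of x^3: (3/4)x + 3/4
image of x^4: (3/4)x^2 + (3/2)x + 7/8
image of x^5: (5/8)x^3 + (15/8)x^2 + (35/16)x + 15/16
image of x^6: (15/32)x^4 + (15/8)x^3 + (105/32)x^2 + (45/16)x + 31/32
image of x^7: (21/64)x^5 + (105/64)x^4 + (245/64)x^3 + (315/64)x^2 + (217/64)x + 63/64
image of x^8: (7/32)x^6 + (21/16)x^5 + (245/64)x^4 + (105/16)x^3 + (217/32)x^2 + (63/16)x + 127/128
each image's coordinates form column j of the matrix

the matrix is [[0, 0, 1/2, 3/4, 7/8, 15/16, 31/32, 63/64, 127/128]; [0, 0, 0, 3/4, 3/2, 35/16, 45/16, 217/64, 63/16]; [0, 0, 0, 0, 3/4, 15/8, 105/32, 315/64, 217/32]; [0, 0, 0, 0, 0, 5/8, 15/8, 245/64, 105/16]; [0, 0, 0, 0, 0, 0, 15/32, 105/64, 245/64]; [0, 0, 0, 0, 0, 0, 0, 21/64, 21/16]; [0, 0, 0, 0, 0, 0, 0, 0, 7/32]] (rows listed top to bottom)


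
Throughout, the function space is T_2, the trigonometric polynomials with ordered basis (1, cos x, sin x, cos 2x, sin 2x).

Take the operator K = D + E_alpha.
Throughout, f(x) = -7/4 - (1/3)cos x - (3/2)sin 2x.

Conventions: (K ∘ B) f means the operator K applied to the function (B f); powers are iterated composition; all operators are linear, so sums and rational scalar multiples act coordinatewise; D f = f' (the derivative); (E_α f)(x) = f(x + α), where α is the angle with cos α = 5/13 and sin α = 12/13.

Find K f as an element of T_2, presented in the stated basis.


D f = (1/3)sin x - 3cos 2x
E_alpha f = -7/4 - (5/39)cos x + (4/13)sin x - (180/169)cos 2x + (357/338)sin 2x
(D + E_alpha) f = -7/4 - (5/39)cos x + (25/39)sin x - (687/169)cos 2x + (357/338)sin 2x

the image equals g(x) = -7/4 - (5/39)cos x + (25/39)sin x - (687/169)cos 2x + (357/338)sin 2x


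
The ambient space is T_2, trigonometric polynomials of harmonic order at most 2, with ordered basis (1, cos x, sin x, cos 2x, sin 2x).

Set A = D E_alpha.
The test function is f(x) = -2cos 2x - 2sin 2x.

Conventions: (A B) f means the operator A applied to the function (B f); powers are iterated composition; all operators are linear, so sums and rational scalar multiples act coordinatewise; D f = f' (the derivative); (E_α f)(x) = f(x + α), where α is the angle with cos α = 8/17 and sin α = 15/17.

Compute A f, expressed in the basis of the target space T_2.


E_alpha f = -(158/289)cos 2x + (802/289)sin 2x
D E_alpha f = (1604/289)cos 2x + (316/289)sin 2x

g(x) = (1604/289)cos 2x + (316/289)sin 2x


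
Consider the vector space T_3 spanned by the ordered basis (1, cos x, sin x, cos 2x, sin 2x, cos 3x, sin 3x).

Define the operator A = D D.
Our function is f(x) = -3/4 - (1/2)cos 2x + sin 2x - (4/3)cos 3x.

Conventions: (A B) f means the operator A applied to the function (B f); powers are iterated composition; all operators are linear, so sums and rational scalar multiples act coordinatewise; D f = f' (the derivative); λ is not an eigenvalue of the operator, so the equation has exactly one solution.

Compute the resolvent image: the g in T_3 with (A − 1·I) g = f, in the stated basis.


write g with unknown coordinates in the stated basis and equate coefficients in (A − 1·I) g = f
solving from the highest basis element down gives g = 3/4 + (1/10)cos 2x - (1/5)sin 2x + (2/15)cos 3x
check: A g = -(2/5)cos 2x + (4/5)sin 2x - (6/5)cos 3x
so A g − 1·g = -3/4 - (1/2)cos 2x + sin 2x - (4/3)cos 3x = f ✓

g(x) = 3/4 + (1/10)cos 2x - (1/5)sin 2x + (2/15)cos 3x


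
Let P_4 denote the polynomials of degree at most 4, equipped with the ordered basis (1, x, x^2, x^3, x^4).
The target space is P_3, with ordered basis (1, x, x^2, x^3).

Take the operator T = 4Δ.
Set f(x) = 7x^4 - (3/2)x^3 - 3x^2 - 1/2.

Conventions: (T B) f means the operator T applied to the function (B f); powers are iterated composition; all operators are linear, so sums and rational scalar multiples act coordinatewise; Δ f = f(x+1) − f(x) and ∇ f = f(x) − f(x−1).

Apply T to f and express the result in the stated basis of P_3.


Δ f = 28x^3 + (75/2)x^2 + (35/2)x + 5/2
(4Δ) f = 112x^3 + 150x^2 + 70x + 10

g(x) = 112x^3 + 150x^2 + 70x + 10


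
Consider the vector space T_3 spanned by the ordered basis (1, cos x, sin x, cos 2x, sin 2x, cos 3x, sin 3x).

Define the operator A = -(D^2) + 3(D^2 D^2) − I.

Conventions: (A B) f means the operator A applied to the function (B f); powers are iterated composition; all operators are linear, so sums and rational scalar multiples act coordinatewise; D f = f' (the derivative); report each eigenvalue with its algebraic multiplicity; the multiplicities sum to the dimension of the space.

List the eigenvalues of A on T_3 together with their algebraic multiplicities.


image of 1: -1
image of cos x: 3cos x
image of sin x: 3sin x
image of cos 2x: 51cos 2x
image of sin 2x: 51sin 2x
image of cos 3x: 251cos 3x
image of sin 3x: 251sin 3x
the matrix is diagonal; its diagonal is (-1, 3, 3, 51, 51, 251, 251)
for a triangular matrix the eigenvalues are the diagonal entries, with algebraic multiplicity their repetition count

λ = -1 (multiplicity 1), λ = 3 (multiplicity 2), λ = 51 (multiplicity 2), λ = 251 (multiplicity 2)


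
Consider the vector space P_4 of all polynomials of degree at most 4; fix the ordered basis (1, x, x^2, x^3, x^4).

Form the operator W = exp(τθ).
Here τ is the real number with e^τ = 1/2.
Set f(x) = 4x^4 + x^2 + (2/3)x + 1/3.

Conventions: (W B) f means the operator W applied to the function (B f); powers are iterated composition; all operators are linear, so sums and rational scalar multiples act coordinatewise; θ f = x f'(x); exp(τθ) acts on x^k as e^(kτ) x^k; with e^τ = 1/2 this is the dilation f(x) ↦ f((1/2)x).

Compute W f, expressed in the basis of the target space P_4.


the image equals g(x) = (1/4)x^4 + (1/4)x^2 + (1/3)x + 1/3

exp(τθ) x^k = e^(kτ) x^k; with e^τ = 1/2 this sends x^k to (1/2)^k x^k
x ↦ 1/2 x
x^2 ↦ 1/4 x^2
x^4 ↦ 1/16 x^4
applying this coordinatewise to f: exp(τθ) f = (1/4)x^4 + (1/4)x^2 + (1/3)x + 1/3


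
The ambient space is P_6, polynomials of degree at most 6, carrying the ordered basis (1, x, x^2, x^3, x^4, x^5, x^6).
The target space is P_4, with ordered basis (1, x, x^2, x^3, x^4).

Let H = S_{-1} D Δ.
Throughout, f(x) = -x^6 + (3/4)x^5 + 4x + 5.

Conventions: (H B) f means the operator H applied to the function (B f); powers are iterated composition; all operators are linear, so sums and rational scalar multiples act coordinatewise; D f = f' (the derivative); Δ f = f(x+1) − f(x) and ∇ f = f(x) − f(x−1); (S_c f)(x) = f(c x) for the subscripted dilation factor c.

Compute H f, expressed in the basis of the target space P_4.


Δ f = -6x^5 - (45/4)x^4 - (25/2)x^3 - (15/2)x^2 - (9/4)x + 15/4
D Δ f = -30x^4 - 45x^3 - (75/2)x^2 - 15x - 9/4
S_{-1} D Δ f = -30x^4 + 45x^3 - (75/2)x^2 + 15x - 9/4

g(x) = -30x^4 + 45x^3 - (75/2)x^2 + 15x - 9/4


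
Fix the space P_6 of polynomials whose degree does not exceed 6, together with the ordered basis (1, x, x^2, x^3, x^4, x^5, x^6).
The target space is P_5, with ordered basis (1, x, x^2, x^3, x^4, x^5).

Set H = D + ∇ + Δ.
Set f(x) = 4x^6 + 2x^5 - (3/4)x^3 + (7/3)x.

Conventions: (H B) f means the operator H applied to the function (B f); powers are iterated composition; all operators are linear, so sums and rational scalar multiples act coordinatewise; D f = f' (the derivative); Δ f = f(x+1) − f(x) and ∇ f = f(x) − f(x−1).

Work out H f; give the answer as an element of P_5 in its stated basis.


D f = 24x^5 + 10x^4 - (9/4)x^2 + 7/3
∇ f = 24x^5 - 50x^4 + 60x^3 - (169/4)x^2 + (65/4)x - 5/12
Δ f = 24x^5 + 70x^4 + 100x^3 + (311/4)x^2 + (127/4)x + 91/12
(D + ∇ + Δ) f = 72x^5 + 30x^4 + 160x^3 + (133/4)x^2 + 48x + 19/2

the image equals g(x) = 72x^5 + 30x^4 + 160x^3 + (133/4)x^2 + 48x + 19/2


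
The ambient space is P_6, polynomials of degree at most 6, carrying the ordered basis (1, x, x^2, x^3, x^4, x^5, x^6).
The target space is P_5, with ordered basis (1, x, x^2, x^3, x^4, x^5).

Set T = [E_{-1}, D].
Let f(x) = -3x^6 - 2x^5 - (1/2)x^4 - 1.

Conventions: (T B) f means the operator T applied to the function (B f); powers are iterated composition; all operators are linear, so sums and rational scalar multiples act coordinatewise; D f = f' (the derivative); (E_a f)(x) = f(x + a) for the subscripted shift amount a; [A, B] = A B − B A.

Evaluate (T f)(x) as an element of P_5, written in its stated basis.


D f = -18x^5 - 10x^4 - 2x^3
E_{-1} D f = -18x^5 + 80x^4 - 142x^3 + 126x^2 - 56x + 10
E_{-1} f = -3x^6 + 16x^5 - (71/2)x^4 + 42x^3 - 28x^2 + 10x - 5/2
D E_{-1} f = -18x^5 + 80x^4 - 142x^3 + 126x^2 - 56x + 10
[E_{-1}, D] f = 0

the image equals g(x) = 0


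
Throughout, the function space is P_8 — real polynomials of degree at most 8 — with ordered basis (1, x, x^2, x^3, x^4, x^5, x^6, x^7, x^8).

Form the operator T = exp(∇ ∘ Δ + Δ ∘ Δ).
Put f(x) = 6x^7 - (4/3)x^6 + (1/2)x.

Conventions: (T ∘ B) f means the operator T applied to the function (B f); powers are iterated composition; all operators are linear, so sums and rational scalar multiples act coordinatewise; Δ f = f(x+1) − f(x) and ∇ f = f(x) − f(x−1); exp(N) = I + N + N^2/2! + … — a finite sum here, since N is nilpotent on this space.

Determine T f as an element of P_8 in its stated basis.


order-1 term: 504x^5 + 1180x^4 + 3200x^3 + 3460x^2 + 2448x + 2012/3
order-2 term: 10080x^3 + 29280x^2 + 53520x + 33520
order-3 term: 40320x + 59200
the series for exp(∇ ∘ Δ + Δ ∘ Δ) f terminates at order 3
exp(∇ ∘ Δ + Δ ∘ Δ) f = 6x^7 - (4/3)x^6 + 504x^5 + 1180x^4 + 13280x^3 + 32740x^2 + (192577/2)x + 280172/3

the result is g(x) = 6x^7 - (4/3)x^6 + 504x^5 + 1180x^4 + 13280x^3 + 32740x^2 + (192577/2)x + 280172/3


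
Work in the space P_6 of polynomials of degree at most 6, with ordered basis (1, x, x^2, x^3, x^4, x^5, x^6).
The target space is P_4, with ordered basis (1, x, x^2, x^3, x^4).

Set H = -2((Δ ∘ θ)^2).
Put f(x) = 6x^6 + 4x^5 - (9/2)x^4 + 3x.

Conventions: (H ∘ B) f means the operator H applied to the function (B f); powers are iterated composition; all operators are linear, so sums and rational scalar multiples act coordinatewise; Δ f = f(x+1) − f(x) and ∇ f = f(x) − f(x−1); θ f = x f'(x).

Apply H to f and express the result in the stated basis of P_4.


θ f = 36x^6 + 20x^5 - 18x^4 + 3x
Δ θ f = 216x^5 + 640x^4 + 848x^3 + 632x^2 + 244x + 41
θ (Δ ∘ θ) f = 1080x^5 + 2560x^4 + 2544x^3 + 1264x^2 + 244x
Δ θ (Δ ∘ θ) f = 5400x^4 + 21040x^3 + 33792x^2 + 25800x + 7692
(-2((Δ ∘ θ)^2)) f = -10800x^4 - 42080x^3 - 67584x^2 - 51600x - 15384

g(x) = -10800x^4 - 42080x^3 - 67584x^2 - 51600x - 15384


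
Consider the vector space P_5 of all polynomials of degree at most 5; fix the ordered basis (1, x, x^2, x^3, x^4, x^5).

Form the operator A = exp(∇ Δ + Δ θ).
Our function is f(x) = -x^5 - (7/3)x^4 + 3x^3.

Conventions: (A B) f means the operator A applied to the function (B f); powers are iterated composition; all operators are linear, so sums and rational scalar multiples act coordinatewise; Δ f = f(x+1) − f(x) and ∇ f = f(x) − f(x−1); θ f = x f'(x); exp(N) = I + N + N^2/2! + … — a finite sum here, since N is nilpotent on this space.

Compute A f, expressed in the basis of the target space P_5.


order-1 term: -25x^4 - (322/3)x^3 - 107x^2 - (82/3)x - 10
order-2 term: -200x^3 - 933x^2 - 1219x - 1391/3
order-3 term: -600x^2 - 2244x - 5551/3
order-4 term: -600x - 1161
order-5 term: -120
the series for exp(∇ Δ + Δ θ) f terminates at order 5
exp(∇ Δ + Δ θ) f = -x^5 - (82/3)x^4 - (913/3)x^3 - 1640x^2 - (12271/3)x - 3605

the image equals g(x) = -x^5 - (82/3)x^4 - (913/3)x^3 - 1640x^2 - (12271/3)x - 3605


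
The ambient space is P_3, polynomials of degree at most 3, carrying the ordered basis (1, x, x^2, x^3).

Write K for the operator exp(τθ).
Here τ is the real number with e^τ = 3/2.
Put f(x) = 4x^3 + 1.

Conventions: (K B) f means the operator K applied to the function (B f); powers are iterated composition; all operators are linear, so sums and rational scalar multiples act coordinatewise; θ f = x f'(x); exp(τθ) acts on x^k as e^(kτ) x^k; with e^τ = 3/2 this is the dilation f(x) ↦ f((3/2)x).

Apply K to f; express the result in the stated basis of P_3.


the result is g(x) = (27/2)x^3 + 1

exp(τθ) x^k = e^(kτ) x^k; with e^τ = 3/2 this sends x^k to (3/2)^k x^k
x^3 ↦ 27/8 x^3
applying this coordinatewise to f: exp(τθ) f = (27/2)x^3 + 1


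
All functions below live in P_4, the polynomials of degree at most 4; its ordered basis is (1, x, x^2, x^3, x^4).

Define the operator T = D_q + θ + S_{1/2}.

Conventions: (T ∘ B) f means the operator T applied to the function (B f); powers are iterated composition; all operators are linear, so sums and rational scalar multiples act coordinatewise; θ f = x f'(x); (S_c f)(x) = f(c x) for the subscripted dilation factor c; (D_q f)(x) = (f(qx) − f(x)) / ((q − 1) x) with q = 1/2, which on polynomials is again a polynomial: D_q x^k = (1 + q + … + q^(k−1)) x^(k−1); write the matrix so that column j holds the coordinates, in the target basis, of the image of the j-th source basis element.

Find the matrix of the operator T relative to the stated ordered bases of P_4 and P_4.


image of 1: 1
image of x: (3/2)x + 1
image of x^2: (9/4)x^2 + (3/2)x
image of x^3: (25/8)x^3 + (7/4)x^2
image of x^4: (65/16)x^4 + (15/8)x^3
each image's coordinates form column j of the matrix

the matrix is [[1, 1, 0, 0, 0]; [0, 3/2, 3/2, 0, 0]; [0, 0, 9/4, 7/4, 0]; [0, 0, 0, 25/8, 15/8]; [0, 0, 0, 0, 65/16]] (rows listed top to bottom)


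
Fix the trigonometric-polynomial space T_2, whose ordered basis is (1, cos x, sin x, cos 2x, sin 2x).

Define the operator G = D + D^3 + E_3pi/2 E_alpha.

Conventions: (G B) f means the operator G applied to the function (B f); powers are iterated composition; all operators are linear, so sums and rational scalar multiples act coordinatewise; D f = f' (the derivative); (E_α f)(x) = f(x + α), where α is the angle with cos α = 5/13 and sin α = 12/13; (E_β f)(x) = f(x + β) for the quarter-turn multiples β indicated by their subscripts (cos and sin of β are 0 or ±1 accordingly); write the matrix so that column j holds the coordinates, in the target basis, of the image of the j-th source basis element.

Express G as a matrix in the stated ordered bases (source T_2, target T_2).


the matrix is [[1, 0, 0, 0, 0]; [0, 12/13, -5/13, 0, 0]; [0, 5/13, 12/13, 0, 0]; [0, 0, 0, 119/169, -1134/169]; [0, 0, 0, 1134/169, 119/169]] (rows listed top to bottom)

image of 1: 1
image of cos x: (12/13)cos x + (5/13)sin x
image of sin x: -(5/13)cos x + (12/13)sin x
image of cos 2x: (119/169)cos 2x + (1134/169)sin 2x
image of sin 2x: -(1134/169)cos 2x + (119/169)sin 2x
each image's coordinates form column j of the matrix
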